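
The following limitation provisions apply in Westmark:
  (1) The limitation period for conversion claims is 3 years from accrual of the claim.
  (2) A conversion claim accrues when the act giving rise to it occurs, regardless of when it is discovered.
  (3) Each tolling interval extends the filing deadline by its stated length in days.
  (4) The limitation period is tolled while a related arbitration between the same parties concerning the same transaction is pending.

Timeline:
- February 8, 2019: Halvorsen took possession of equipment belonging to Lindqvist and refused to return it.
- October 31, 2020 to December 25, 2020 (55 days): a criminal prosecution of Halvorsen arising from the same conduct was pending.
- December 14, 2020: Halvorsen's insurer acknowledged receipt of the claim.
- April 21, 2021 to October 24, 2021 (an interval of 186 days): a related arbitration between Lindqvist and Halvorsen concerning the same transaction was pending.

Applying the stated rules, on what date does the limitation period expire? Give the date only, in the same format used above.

The limitation period began to run on February 8, 2019.
3 years from February 8, 2019 is February 8, 2022.
Because the pending related arbitration ran from April 21, 2021 to October 24, 2021, the deadline is extended by 186 days to August 13, 2022.
The pending criminal prosecution from October 31, 2020 to December 25, 2020 does not toll the period, because no stated rule makes a criminal prosecution a tolling event.
None of the other events listed affects the running of the period under the stated rules.

August 13, 2022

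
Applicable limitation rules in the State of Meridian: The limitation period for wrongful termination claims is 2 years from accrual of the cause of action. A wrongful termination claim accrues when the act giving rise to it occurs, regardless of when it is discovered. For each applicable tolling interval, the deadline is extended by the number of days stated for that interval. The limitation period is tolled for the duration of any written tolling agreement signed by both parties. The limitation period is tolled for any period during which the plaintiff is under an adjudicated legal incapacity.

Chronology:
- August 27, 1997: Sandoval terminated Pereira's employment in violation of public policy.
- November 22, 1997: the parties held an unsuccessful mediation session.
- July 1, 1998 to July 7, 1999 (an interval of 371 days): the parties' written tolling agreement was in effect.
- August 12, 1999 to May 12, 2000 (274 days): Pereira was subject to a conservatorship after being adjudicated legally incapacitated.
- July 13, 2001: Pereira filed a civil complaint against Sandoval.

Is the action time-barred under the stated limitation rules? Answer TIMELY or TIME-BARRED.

TIME-BARRED

The limitation period began to run on August 27, 1997.
2 years from August 27, 1997 is August 27, 1999.
The written tolling agreement from July 1, 1998 to July 7, 1999 tolled the period for 371 days, extending the deadline to September 1, 2000.
The period was tolled for 274 days by the plaintiff's legal incapacity (August 12, 1999 to May 12, 2000), pushing the deadline to June 2, 2001.
Nothing else in the chronology tolls or restarts the period.
The July 13, 2001 filing falls after the June 2, 2001 deadline; the claim is time-barred.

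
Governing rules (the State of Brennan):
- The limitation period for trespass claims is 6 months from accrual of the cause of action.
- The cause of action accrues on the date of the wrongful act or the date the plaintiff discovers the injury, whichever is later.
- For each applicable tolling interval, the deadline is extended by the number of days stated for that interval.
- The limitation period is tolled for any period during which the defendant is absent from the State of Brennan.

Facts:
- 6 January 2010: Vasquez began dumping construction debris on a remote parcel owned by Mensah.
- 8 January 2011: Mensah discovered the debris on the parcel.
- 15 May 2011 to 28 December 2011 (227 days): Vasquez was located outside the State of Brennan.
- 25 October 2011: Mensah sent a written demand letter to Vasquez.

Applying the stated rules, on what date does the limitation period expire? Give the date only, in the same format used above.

20 February 2012

Because discovery on 8 January 2011 post-dates the 6 January 2010 act, accrual under the later-of rule falls on 8 January 2011.
6 months from 8 January 2011 is 8 July 2011.
The period was tolled for 227 days by the defendant's absence from the jurisdiction (15 May 2011 to 28 December 2011), pushing the deadline to 20 February 2012.
The other events in the timeline have no effect on the limitation period under the stated rules.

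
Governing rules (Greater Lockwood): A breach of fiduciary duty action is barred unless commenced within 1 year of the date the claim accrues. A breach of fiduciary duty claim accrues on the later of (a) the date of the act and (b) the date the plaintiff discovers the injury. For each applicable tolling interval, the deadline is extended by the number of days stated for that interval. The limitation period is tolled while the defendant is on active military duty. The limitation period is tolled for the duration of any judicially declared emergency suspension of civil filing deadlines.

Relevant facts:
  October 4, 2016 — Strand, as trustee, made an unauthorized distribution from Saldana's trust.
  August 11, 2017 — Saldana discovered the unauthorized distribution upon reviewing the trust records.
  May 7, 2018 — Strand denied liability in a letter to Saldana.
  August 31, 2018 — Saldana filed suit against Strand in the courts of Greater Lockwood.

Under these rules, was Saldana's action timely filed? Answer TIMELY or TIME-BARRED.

TIME-BARRED

The claim accrued on August 11, 2017 — the later of the October 4, 2016 act and the August 11, 2017 discovery.
1 year from August 11, 2017 is August 11, 2018.
Nothing else in the chronology tolls or restarts the period.
Filing on August 31, 2018 missed the August 11, 2018 deadline — the action is time-barred.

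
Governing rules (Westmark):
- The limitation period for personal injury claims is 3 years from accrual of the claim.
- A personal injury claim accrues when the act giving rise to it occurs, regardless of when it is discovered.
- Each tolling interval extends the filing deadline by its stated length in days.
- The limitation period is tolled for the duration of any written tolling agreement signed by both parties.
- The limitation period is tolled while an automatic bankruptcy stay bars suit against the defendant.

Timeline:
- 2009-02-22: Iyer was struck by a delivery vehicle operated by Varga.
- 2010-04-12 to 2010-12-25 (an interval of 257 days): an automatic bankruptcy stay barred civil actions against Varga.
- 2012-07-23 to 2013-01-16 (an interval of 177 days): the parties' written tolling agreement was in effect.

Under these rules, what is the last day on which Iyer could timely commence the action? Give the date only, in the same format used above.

The claim accrued on 2009-02-22, the date of the act.
The untolled deadline — 3 years after 2009-02-22 — is 2012-02-22.
The period was tolled for 257 days by the automatic bankruptcy stay (2010-04-12 to 2010-12-25), pushing the deadline to 2012-11-05.
The written tolling agreement from 2012-07-23 to 2013-01-16 tolled the period for 177 days, extending the deadline to 2013-05-01.

2013-05-01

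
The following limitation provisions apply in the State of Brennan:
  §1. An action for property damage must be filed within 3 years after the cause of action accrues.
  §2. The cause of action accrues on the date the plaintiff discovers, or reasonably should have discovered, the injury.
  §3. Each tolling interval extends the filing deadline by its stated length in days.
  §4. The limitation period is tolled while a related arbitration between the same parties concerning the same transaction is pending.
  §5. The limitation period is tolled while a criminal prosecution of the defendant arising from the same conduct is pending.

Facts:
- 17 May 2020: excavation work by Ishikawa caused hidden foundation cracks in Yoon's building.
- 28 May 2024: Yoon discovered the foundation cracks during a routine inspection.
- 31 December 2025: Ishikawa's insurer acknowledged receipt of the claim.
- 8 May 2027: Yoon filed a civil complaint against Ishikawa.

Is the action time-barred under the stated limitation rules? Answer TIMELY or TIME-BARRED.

The claim did not accrue until Yoon discovered the injury on 28 May 2024; the 17 May 2020 act date does not start the clock under the stated rule.
Adding the 3 years base period to 28 May 2024 gives a deadline of 28 May 2027, before any tolling.
None of the other events listed affects the running of the period under the stated rules.
Filing on 8 May 2027 beat the 28 May 2027 deadline — the action is timely.

TIMELY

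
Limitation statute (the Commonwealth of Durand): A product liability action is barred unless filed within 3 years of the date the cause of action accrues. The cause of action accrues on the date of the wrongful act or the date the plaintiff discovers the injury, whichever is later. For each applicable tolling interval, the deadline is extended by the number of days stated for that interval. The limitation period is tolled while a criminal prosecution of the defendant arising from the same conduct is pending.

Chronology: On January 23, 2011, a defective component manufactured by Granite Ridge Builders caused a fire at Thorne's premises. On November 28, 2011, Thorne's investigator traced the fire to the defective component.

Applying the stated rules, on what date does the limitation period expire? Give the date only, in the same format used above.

Because discovery on November 28, 2011 post-dates the January 23, 2011 act, accrual under the later-of rule falls on November 28, 2011.
Adding the 3 years base period to November 28, 2011 gives a deadline of November 28, 2014, before any tolling.

November 28, 2014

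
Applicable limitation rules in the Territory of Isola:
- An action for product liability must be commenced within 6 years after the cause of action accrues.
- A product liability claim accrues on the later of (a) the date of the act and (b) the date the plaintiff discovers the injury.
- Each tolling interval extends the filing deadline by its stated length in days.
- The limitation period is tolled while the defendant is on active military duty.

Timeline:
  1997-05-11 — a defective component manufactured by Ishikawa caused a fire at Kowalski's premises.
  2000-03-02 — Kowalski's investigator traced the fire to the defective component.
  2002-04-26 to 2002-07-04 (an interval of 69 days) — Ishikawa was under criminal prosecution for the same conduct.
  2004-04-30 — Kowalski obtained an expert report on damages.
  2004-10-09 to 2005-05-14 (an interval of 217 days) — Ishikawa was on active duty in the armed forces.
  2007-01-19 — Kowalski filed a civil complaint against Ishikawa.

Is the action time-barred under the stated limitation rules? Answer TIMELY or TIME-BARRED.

TIME-BARRED

The claim accrued on 2000-03-02 — the later of the 1997-05-11 act and the 2000-03-02 discovery.
The untolled deadline — 6 years after 2000-03-02 — is 2006-03-02.
The defendant's active military service from 2004-10-09 to 2005-05-14 tolled the period for 217 days, extending the deadline to 2006-10-05.
No stated provision tolls the period for a criminal prosecution, so the interval from 2002-04-26 to 2002-07-04 has no effect on the deadline.
None of the other events listed affects the running of the period under the stated rules.
The 2007-01-19 filing falls after the 2006-10-05 deadline; the claim is time-barred.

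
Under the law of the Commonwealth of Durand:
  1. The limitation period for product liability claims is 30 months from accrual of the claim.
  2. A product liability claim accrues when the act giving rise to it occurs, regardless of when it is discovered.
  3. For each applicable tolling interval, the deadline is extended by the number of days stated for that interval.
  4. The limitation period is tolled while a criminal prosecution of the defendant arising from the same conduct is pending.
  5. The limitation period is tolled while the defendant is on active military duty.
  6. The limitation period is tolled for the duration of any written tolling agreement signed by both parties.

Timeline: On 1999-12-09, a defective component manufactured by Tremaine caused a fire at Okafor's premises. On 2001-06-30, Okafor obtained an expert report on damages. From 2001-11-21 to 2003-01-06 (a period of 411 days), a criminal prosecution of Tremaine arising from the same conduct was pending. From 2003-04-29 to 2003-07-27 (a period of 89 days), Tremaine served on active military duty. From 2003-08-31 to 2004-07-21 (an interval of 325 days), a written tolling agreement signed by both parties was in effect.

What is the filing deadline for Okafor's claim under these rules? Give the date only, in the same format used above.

2004-09-11

The limitation period began to run on 1999-12-09.
The untolled deadline — 30 months after 1999-12-09 — is 2002-06-09.
The period was tolled for 411 days by the pending criminal prosecution (2001-11-21 to 2003-01-06), pushing the deadline to 2003-07-25.
The defendant's active military service from 2003-04-29 to 2003-07-27 tolled the period for 89 days, extending the deadline to 2003-10-22.
Because the written tolling agreement ran from 2003-08-31 to 2004-07-21, the deadline is extended by 325 days to 2004-09-11.
Nothing else in the chronology tolls or restarts the period.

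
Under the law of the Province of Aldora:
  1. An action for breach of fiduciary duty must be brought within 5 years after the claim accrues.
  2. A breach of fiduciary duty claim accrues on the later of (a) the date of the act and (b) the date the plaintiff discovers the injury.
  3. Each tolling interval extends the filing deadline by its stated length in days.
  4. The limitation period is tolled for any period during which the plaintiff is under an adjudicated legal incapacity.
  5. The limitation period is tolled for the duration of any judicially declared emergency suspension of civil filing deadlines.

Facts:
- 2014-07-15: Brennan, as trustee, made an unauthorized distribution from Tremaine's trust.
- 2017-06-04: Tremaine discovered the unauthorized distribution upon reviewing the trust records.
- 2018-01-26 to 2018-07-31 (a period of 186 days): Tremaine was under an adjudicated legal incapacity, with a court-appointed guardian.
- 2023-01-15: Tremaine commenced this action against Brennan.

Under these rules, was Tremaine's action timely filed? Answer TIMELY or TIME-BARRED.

Because discovery on 2017-06-04 post-dates the 2014-07-15 act, accrual under the later-of rule falls on 2017-06-04.
5 years from 2017-06-04 is 2022-06-04.
The plaintiff's legal incapacity from 2018-01-26 to 2018-07-31 tolled the period for 186 days, extending the deadline to 2022-12-07.
Tremaine filed on 2023-01-15, after the 2022-12-07 deadline, so the action is time-barred.

TIME-BARRED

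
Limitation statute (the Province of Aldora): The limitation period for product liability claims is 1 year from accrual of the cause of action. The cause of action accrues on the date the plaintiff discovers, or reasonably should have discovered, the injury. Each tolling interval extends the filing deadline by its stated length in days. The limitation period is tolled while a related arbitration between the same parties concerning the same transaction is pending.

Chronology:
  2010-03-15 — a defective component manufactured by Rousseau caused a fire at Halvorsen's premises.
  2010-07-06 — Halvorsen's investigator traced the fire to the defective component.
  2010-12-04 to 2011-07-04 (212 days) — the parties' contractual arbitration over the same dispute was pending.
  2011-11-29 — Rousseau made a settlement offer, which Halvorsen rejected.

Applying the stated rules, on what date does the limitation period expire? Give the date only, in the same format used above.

The claim did not accrue until Halvorsen discovered the injury on 2010-07-06; the 2010-03-15 act date does not start the clock under the stated rule.
Adding the 1 year base period to 2010-07-06 gives a deadline of 2011-07-06, before any tolling.
The period was tolled for 212 days by the pending related arbitration (2010-12-04 to 2011-07-04), pushing the deadline to 2012-02-03.
The other events in the timeline have no effect on the limitation period under the stated rules.

2012-02-03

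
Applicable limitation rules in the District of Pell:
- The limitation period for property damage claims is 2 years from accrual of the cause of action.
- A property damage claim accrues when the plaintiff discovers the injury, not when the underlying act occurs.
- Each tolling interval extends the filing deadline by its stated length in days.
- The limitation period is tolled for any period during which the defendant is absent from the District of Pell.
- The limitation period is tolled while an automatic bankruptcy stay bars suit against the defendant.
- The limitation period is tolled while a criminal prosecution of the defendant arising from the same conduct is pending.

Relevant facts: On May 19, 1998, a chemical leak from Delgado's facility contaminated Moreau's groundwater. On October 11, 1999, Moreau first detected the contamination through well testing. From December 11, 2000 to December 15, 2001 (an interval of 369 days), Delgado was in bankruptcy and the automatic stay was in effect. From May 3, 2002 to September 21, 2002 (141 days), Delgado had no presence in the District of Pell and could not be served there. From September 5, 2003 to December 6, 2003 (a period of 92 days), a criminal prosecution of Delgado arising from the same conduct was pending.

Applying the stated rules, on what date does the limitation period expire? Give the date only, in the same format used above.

March 5, 2003

Under the discovery rule, the claim accrued on October 11, 1999, when Moreau discovered the injury — not on the May 19, 1998 date of the underlying act.
Adding the 2 years base period to October 11, 1999 gives a deadline of October 11, 2001, before any tolling.
Because the automatic bankruptcy stay ran from December 11, 2000 to December 15, 2001, the deadline is extended by 369 days to October 15, 2002.
The defendant's absence from the jurisdiction from May 3, 2002 to September 21, 2002 tolled the period for 141 days, extending the deadline to March 5, 2003.
The pending criminal prosecution from September 5, 2003 to December 6, 2003 began after the period had already run on March 5, 2003, so it has no tolling effect.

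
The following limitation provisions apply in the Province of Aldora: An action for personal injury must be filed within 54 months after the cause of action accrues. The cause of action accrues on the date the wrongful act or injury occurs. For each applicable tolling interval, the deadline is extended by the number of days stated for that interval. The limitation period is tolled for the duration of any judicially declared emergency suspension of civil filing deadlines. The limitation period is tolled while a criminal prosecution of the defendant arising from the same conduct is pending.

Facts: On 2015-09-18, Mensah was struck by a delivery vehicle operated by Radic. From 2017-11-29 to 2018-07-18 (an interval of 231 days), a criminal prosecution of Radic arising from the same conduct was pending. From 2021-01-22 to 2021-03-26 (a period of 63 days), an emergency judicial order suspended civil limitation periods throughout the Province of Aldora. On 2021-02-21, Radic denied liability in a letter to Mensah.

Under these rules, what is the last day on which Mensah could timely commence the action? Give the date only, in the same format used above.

2020-11-04

The claim accrued on 2015-09-18, when the wrongful act occurred.
54 months from 2015-09-18 is 2020-03-18.
The pending criminal prosecution from 2017-11-29 to 2018-07-18 tolled the period for 231 days, extending the deadline to 2020-11-04.
By the time the emergency suspension of filing deadlines began on 2021-01-22, the limitation period had already expired on 2020-11-04; that interval cannot revive it.
Nothing else in the chronology tolls or restarts the period.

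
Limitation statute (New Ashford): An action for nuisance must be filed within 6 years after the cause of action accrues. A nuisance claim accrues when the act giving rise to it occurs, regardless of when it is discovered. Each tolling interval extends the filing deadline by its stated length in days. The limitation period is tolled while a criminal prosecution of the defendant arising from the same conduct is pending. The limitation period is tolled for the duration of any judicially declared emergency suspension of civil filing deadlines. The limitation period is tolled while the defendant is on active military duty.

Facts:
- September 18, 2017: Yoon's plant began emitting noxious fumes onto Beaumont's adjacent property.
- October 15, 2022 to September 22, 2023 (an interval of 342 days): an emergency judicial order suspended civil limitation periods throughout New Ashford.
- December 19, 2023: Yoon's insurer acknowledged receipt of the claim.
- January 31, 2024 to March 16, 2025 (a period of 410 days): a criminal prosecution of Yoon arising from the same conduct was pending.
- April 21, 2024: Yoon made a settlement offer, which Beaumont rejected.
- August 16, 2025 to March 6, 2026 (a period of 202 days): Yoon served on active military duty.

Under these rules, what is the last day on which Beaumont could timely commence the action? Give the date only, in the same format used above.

April 29, 2026

The claim accrued on September 18, 2017, when the wrongful act occurred.
The untolled deadline — 6 years after September 18, 2017 — is September 18, 2023.
Because the emergency suspension of filing deadlines ran from October 15, 2022 to September 22, 2023, the deadline is extended by 342 days to August 25, 2024.
Because the pending criminal prosecution ran from January 31, 2024 to March 16, 2025, the deadline is extended by 410 days to October 9, 2025.
The period was tolled for 202 days by the defendant's active military service (August 16, 2025 to March 6, 2026), pushing the deadline to April 29, 2026.
Nothing else in the chronology tolls or restarts the period.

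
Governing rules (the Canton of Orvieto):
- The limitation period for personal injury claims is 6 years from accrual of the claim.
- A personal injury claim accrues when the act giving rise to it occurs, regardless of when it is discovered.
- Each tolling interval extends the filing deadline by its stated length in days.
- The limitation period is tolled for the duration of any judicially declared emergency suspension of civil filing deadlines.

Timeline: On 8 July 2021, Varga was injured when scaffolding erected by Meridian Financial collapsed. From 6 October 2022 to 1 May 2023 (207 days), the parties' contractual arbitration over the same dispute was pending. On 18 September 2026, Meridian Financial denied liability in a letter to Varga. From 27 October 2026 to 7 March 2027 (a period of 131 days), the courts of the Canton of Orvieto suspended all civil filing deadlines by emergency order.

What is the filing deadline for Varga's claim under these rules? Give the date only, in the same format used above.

The claim accrued on 8 July 2021, the date of the act.
The untolled deadline — 6 years after 8 July 2021 — is 8 July 2027.
The emergency suspension of filing deadlines from 27 October 2026 to 7 March 2027 tolled the period for 131 days, extending the deadline to 16 November 2027.
Although a pending arbitration ran from 6 October 2022 to 1 May 2023, the stated rules do not make that a tolling event, so it is disregarded.
None of the other events listed affects the running of the period under the stated rules.

16 November 2027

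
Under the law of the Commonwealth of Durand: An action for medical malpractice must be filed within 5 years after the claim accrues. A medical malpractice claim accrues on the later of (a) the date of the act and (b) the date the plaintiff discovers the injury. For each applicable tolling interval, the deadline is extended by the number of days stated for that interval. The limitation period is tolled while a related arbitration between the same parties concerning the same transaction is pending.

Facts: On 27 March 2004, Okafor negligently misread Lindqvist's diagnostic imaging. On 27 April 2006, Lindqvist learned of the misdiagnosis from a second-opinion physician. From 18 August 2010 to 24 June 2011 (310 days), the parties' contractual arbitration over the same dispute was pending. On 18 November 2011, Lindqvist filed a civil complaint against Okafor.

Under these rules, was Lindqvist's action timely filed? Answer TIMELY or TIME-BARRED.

The claim accrued on 27 April 2006 — the later of the 27 March 2004 act and the 27 April 2006 discovery.
Adding the 5 years base period to 27 April 2006 gives a deadline of 27 April 2011, before any tolling.
The pending related arbitration from 18 August 2010 to 24 June 2011 tolled the period for 310 days, extending the deadline to 2 March 2012.
Lindqvist filed on 18 November 2011, before the 2 March 2012 deadline, so the action is timely.

TIMELY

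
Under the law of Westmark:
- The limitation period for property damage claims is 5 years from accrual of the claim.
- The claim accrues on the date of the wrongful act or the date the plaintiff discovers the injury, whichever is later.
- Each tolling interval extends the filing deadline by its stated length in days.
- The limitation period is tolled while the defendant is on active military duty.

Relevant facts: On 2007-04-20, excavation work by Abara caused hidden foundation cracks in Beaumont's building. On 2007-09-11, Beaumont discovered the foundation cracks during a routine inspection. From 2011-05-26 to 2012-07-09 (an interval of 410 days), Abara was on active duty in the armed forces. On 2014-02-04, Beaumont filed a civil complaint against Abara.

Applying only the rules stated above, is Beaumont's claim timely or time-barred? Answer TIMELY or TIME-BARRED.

TIME-BARRED

Taking the later of the act (2007-04-20) and discovery (2007-09-11), the claim accrued on 2007-09-11.
Adding the 5 years base period to 2007-09-11 gives a deadline of 2012-09-11, before any tolling.
Because the defendant's active military service ran from 2011-05-26 to 2012-07-09, the deadline is extended by 410 days to 2013-10-26.
Filing on 2014-02-04 missed the 2013-10-26 deadline — the action is time-barred.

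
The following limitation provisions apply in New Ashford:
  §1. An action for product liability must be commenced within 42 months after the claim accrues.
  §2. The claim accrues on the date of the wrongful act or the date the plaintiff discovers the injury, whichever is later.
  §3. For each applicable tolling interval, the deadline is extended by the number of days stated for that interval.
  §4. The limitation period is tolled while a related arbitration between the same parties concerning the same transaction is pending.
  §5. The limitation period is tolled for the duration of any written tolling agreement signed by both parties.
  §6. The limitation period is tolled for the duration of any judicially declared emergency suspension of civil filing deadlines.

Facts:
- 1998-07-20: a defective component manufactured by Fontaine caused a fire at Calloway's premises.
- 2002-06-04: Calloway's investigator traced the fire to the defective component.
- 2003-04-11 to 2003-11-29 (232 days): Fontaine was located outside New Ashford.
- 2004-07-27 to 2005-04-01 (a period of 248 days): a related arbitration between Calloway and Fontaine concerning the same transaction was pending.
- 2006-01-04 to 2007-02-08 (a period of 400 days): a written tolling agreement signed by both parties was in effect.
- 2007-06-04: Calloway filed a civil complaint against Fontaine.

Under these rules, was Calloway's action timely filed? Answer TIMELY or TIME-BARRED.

TIMELY

Because discovery on 2002-06-04 post-dates the 1998-07-20 act, accrual under the later-of rule falls on 2002-06-04.
Adding the 42 months base period to 2002-06-04 gives a deadline of 2005-12-04, before any tolling.
The pending related arbitration from 2004-07-27 to 2005-04-01 tolled the period for 248 days, extending the deadline to 2006-08-09.
The period was tolled for 400 days by the written tolling agreement (2006-01-04 to 2007-02-08), pushing the deadline to 2007-09-13.
Although the defendant's absence ran from 2003-04-11 to 2003-11-29, the stated rules do not make that a tolling event, so it is disregarded.
Filing on 2007-06-04 beat the 2007-09-13 deadline — the action is timely.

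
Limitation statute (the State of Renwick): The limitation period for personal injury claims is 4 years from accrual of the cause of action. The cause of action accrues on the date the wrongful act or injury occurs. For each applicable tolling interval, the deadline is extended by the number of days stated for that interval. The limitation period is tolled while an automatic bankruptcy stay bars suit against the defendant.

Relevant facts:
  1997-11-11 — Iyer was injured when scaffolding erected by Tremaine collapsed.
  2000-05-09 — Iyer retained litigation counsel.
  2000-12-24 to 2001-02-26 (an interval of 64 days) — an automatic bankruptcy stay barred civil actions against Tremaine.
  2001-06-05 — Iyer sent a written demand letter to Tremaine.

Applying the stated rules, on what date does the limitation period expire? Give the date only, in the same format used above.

The cause of action accrued on 1997-11-11, the date of the act.
4 years from 1997-11-11 is 2001-11-11.
The automatic bankruptcy stay from 2000-12-24 to 2001-02-26 tolled the period for 64 days, extending the deadline to 2002-01-14.
None of the other events listed affects the running of the period under the stated rules.

2002-01-14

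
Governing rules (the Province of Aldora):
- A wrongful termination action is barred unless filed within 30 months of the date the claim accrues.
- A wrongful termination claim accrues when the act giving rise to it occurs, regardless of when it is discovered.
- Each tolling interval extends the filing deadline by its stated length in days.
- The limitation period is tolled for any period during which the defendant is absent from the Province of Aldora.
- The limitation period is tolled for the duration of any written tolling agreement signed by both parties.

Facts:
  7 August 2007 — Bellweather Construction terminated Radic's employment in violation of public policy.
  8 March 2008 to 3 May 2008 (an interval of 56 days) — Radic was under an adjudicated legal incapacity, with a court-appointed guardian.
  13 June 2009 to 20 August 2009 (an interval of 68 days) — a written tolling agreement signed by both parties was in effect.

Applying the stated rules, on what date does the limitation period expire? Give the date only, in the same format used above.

16 April 2010

The claim accrued on 7 August 2007, the date of the act.
30 months from 7 August 2007 is 7 February 2010.
The written tolling agreement from 13 June 2009 to 20 August 2009 tolled the period for 68 days, extending the deadline to 16 April 2010.
Although the plaintiff's incapacity ran from 8 March 2008 to 3 May 2008, the stated rules do not make that a tolling event, so it is disregarded.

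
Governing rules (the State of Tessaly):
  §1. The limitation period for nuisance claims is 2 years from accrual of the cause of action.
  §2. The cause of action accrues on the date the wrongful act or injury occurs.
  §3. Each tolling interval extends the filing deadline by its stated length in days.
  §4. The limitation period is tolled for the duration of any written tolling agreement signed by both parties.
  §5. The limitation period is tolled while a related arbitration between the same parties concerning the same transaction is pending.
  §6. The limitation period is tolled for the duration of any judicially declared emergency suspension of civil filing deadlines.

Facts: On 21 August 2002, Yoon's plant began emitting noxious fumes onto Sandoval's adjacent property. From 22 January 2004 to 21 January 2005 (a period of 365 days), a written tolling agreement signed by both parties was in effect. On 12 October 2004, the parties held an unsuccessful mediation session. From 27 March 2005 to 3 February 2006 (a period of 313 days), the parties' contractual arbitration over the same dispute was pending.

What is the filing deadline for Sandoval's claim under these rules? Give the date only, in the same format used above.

The cause of action accrued on 21 August 2002, the date of the act.
2 years from 21 August 2002 is 21 August 2004.
The period was tolled for 365 days by the written tolling agreement (22 January 2004 to 21 January 2005), pushing the deadline to 21 August 2005.
Because the pending related arbitration ran from 27 March 2005 to 3 February 2006, the deadline is extended by 313 days to 30 June 2006.
None of the other events listed affects the running of the period under the stated rules.

30 June 2006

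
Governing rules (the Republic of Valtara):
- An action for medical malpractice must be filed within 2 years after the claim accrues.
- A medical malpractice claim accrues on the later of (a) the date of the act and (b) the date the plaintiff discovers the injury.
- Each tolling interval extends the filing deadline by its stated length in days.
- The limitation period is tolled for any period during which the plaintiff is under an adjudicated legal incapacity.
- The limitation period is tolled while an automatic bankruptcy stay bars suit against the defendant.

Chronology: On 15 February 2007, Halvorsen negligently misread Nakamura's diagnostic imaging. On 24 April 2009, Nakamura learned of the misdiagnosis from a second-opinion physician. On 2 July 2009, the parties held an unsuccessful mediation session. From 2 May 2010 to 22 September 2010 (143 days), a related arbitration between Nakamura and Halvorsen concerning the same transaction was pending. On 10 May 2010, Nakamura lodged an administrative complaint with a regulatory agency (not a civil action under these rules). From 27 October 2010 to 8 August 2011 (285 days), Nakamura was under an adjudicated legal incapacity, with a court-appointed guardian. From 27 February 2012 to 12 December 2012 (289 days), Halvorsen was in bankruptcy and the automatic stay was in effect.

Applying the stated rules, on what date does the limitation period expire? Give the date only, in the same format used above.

3 February 2012

The claim accrued on 24 April 2009 — the later of the 15 February 2007 act and the 24 April 2009 discovery.
Adding the 2 years base period to 24 April 2009 gives a deadline of 24 April 2011, before any tolling.
The period was tolled for 285 days by the plaintiff's legal incapacity (27 October 2010 to 8 August 2011), pushing the deadline to 3 February 2012.
The automatic bankruptcy stay from 27 February 2012 to 12 December 2012 began after the period had already run on 3 February 2012, so it has no tolling effect.
No stated provision tolls the period for a pending arbitration, so the interval from 2 May 2010 to 22 September 2010 has no effect on the deadline.
The other events in the timeline have no effect on the limitation period under the stated rules.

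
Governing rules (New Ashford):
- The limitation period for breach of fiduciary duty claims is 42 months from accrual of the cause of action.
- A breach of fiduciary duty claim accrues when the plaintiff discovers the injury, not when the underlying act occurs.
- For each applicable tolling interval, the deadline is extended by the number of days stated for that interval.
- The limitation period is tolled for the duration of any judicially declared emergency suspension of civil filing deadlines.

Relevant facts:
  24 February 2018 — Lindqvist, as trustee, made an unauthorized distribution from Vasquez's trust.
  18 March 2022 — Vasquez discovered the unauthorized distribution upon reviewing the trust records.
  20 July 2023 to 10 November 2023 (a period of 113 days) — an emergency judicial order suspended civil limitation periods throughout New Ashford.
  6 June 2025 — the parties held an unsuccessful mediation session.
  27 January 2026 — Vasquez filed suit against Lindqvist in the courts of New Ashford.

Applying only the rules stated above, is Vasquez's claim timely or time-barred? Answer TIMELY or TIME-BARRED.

TIME-BARRED

Accrual is tied to discovery, so the period began on 18 March 2022 rather than on 24 February 2018 when the act occurred.
The untolled deadline — 42 months after 18 March 2022 — is 18 September 2025.
The emergency suspension of filing deadlines from 20 July 2023 to 10 November 2023 tolled the period for 113 days, extending the deadline to 9 January 2026.
None of the other events listed affects the running of the period under the stated rules.
Vasquez filed on 27 January 2026, after the 9 January 2026 deadline, so the action is time-barred.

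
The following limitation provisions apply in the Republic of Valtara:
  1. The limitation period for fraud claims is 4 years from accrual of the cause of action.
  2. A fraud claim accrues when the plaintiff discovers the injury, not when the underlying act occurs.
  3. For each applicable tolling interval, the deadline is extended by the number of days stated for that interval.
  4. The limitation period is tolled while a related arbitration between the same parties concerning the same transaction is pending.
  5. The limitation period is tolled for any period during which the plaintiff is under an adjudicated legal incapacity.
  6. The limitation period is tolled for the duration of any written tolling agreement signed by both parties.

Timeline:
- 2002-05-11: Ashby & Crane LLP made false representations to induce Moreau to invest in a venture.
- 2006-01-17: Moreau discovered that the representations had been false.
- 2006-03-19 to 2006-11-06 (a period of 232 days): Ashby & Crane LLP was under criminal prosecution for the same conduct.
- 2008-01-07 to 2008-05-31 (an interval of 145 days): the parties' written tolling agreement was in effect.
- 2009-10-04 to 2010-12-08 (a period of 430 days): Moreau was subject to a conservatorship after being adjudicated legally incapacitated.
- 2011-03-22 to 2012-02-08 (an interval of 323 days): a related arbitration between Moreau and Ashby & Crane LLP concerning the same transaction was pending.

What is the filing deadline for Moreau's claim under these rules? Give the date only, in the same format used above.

Under the discovery rule, the claim accrued on 2006-01-17, when Moreau discovered the injury — not on the 2002-05-11 date of the underlying act.
The untolled deadline — 4 years after 2006-01-17 — is 2010-01-17.
The period was tolled for 145 days by the written tolling agreement (2008-01-07 to 2008-05-31), pushing the deadline to 2010-06-11.
The plaintiff's legal incapacity from 2009-10-04 to 2010-12-08 tolled the period for 430 days, extending the deadline to 2011-08-15.
The pending related arbitration from 2011-03-22 to 2012-02-08 tolled the period for 323 days, extending the deadline to 2012-07-03.
No stated provision tolls the period for a criminal prosecution, so the interval from 2006-03-19 to 2006-11-06 has no effect on the deadline.

2012-07-03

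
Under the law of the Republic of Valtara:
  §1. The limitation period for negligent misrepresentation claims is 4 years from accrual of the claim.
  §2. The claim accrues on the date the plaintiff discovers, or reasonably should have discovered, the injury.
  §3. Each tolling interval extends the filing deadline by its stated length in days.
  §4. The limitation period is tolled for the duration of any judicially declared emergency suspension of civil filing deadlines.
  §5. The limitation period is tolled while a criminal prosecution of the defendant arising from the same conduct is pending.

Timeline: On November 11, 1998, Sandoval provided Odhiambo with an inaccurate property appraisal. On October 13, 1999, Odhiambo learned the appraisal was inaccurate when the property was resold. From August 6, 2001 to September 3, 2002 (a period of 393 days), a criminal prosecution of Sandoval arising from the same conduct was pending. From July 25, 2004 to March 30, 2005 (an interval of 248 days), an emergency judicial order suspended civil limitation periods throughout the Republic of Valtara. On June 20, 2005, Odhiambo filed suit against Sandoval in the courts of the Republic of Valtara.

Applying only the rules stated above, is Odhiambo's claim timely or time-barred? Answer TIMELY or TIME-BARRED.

TIMELY

Accrual is tied to discovery, so the period began on October 13, 1999 rather than on November 11, 1998 when the act occurred.
The untolled deadline — 4 years after October 13, 1999 — is October 13, 2003.
The period was tolled for 393 days by the pending criminal prosecution (August 6, 2001 to September 3, 2002), pushing the deadline to November 9, 2004.
The emergency suspension of filing deadlines from July 25, 2004 to March 30, 2005 tolled the period for 248 days, extending the deadline to July 15, 2005.
Filing on June 20, 2005 beat the July 15, 2005 deadline — the action is timely.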